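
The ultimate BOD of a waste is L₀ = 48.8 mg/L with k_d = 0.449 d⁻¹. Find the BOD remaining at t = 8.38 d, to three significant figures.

L_t = L₀ e^(−k_d t) = 48.8 × e^(−0.449×8.38) = 48.8 × 0.02322 = 1.133 mg/L.

L ≈ 1.13 mg/L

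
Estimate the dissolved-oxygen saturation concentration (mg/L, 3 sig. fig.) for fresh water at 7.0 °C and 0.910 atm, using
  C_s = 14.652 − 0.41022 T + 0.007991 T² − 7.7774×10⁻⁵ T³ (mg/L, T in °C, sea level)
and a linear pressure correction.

C_s ≈ 11.1 mg/L

At sea level: C_s = 14.652 − 0.41022×7.0 + 0.007991×7.0² − 7.7774×10⁻⁵×7.0³ = 12.15 mg/L.
Pressure correction: C_s' = 12.15 × 0.910 = 11.05 mg/L.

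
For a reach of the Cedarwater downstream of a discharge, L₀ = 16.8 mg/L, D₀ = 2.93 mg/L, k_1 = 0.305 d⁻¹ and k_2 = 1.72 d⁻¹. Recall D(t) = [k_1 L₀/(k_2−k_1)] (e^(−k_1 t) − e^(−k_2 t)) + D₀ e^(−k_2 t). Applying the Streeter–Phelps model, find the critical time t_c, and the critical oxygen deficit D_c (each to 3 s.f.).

With k_2/k_1 = 5.639 and 1 − D₀(k_2−k_1)/(k_1 L₀) = 0.1909,
t_c = ln(5.639 × 0.1909) / (1.72 − 0.305) = ln(1.076) / 1.415 = 0.07364/1.415 = 0.05204 d.
D_c = (k_1/k_2) L₀ e^(−k_1 t_c) = (0.305/1.72) × 16.8 × e^(−0.305×0.05204) = 0.1773 × 16.8 × 0.9843 = 2.932 mg/L.

t_c ≈ 0.0520 d; D_c ≈ 2.93 mg/L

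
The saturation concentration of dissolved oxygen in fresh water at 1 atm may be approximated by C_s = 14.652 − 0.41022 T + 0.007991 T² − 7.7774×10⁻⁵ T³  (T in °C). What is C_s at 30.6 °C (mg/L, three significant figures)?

C_s = 14.652 − 0.41022×30.6 + 0.007991×30.6² − 7.7774×10⁻⁵×30.6³ = 7.353 mg/L.

C_s ≈ 7.35 mg/L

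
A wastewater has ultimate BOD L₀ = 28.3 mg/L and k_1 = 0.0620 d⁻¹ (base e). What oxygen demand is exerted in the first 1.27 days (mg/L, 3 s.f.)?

y_t = L₀(1 − e^(−k_1 t)) = 28.3 × (1 − e^(−0.0620×1.27))
= 28.3 × (1 − 0.9243) = 28.3 × 0.07572 = 2.143 mg/L.

y ≈ 2.14 mg/L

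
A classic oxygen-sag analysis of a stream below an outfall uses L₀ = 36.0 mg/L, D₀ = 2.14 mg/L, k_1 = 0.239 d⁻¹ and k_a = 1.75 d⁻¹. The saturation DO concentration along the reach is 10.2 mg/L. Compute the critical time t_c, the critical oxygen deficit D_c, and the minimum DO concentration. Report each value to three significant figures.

With k_a/k_1 = 7.322 and 1 − D₀(k_a−k_1)/(k_1 L₀) = 0.6242,
t_c = ln(7.322 × 0.6242) / (1.75 − 0.239) = ln(4.570) / 1.511 = 1.520/1.511 = 1.006 d.
L(t_c) = L₀ e^(−k_1 t_c) = 36.0 × 0.7863 = 28.31 mg/L, and at the critical point k_a D_c = k_1 L, so D_c = (0.239/1.75) × 28.31 = 3.866 mg/L.
Minimum DO = C_s − D_c = 10.2 − 3.866 = 6.334 mg/L.

t_c ≈ 1.01 d; D_c ≈ 3.87 mg/L; min DO ≈ 6.33 mg/L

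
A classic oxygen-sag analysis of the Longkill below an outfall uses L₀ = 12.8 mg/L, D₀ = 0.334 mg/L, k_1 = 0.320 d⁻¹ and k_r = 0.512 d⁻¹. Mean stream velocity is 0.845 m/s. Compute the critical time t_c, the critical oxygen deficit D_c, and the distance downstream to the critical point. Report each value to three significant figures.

With k_r/k_1 = 1.600 and 1 − D₀(k_r−k_1)/(k_1 L₀) = 0.9843,
t_c = ln(1.600 × 0.9843) / (0.512 − 0.320) = ln(1.575) / 0.1920 = 0.4542/0.1920 = 2.366 d.
D_c = (k_1/k_r) L₀ e^(−k_1 t_c) = (0.320/0.512) × 12.8 × e^(−0.320×2.366) = 0.6250 × 12.8 × 0.4691 = 3.752 mg/L.
x_c = v t_c = 0.845 m/s × 2.366 d × 86400 s/d = 172700 m ≈ 173 km.

t_c ≈ 2.37 d; D_c ≈ 3.75 mg/L; x_c ≈ 173 km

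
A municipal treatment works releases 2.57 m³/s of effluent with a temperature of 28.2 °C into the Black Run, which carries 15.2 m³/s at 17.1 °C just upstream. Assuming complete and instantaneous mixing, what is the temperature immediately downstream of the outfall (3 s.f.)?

Flow-weighted mixing: C = (Q_r C_r + Q_w C_w)/(Q_r + Q_w)
= (15.2×17.1 + 2.57×28.2)/(15.2 + 2.57) = 332.4/17.77 = 18.71 °C.

18.7 °C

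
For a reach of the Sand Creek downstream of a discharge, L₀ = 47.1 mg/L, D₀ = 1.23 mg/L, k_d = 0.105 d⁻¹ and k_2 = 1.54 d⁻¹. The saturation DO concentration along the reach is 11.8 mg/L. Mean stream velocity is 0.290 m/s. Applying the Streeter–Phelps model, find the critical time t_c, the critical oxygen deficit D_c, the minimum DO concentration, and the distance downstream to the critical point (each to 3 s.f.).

With k_2/k_d = 14.67 and 1 − D₀(k_2−k_d)/(k_d L₀) = 0.6431,
t_c = ln(14.67 × 0.6431) / (1.54 − 0.105) = ln(9.432) / 1.435 = 2.244/1.435 = 1.564 d.
L(t_c) = L₀ e^(−k_d t_c) = 47.1 × 0.8486 = 39.97 mg/L, and at the critical point k_2 D_c = k_d L, so D_c = (0.105/1.54) × 39.97 = 2.725 mg/L.
Minimum DO = C_s − D_c = 11.8 − 2.725 = 9.075 mg/L.
x_c = v t_c = 0.290 m/s × 1.564 d × 86400 s/d = 39180 m ≈ 39.2 km.

t_c ≈ 1.56 d; D_c ≈ 2.73 mg/L; min DO ≈ 9.07 mg/L; x_c ≈ 39.2 km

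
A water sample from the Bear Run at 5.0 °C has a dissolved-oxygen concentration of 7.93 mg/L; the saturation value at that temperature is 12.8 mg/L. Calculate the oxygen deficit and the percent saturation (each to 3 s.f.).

D = C_s − C = 12.8 − 7.93 = 4.87 mg/L.
% saturation = 7.93/12.8 × 100 = 62.0 %.

D ≈ 4.87 mg/L; 62.0 % saturation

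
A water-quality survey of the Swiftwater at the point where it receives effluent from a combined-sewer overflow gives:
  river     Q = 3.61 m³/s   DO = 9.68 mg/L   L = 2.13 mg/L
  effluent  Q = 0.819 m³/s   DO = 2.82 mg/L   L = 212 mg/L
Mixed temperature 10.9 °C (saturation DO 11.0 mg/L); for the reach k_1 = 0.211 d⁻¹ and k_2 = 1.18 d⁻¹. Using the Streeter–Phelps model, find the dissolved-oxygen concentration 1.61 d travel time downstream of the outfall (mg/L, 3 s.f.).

DO ≈ 5.60 mg/L

Mixed DO = (3.61×9.68 + 0.819×2.82)/(3.61+0.819) = 37.25/4.429 = 8.411 mg/L.
Mixed L₀ = (3.61×2.13 + 0.819×212)/(4.429) = 181.3/4.429 = 40.94 mg/L.
Initial deficit D₀ = C_s − DO₀ = 11.0 − 8.411 = 2.589 mg/L.
D(1.61) = [0.211×40.94/(1.18−0.211)](e^(−0.211×1.61) − e^(−1.18×1.61)) + 2.589 e^(−1.18×1.61)
= 8.914 × (0.7120 − 0.1496) + 2.589 × 0.1496 = 5.401 mg/L.
DO = 11.0 − 5.401 = 5.599 mg/L.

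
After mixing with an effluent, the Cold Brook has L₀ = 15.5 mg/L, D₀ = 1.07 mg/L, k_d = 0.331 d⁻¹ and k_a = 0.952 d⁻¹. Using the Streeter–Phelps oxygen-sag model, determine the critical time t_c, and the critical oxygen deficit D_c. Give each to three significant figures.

t_c ≈ 1.48 d; D_c ≈ 3.30 mg/L

t_c = [1/(k_a−k_d)] ln[(k_a/k_d)(1 − D₀(k_a−k_d)/(k_d L₀))]
= [1/(0.952−0.331)] ln[(0.952/0.331)(1 − 1.07×0.6210/(0.331×15.5))]
= (1/0.6210) ln[2.876 × 0.8705] = 1.610 × ln(2.504) = 1.610 × 0.9177 = 1.478 d.
D_c = (k_d/k_a) L₀ e^(−k_d t_c) = (0.331/0.952) × 15.5 × e^(−0.331×1.478) = 0.3477 × 15.5 × 0.6131 = 3.304 mg/L.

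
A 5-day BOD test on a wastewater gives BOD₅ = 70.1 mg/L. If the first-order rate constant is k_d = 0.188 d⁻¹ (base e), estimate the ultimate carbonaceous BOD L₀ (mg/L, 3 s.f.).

L₀ ≈ 115 mg/L

BOD₅ = L₀(1 − e^(−5k_d)) ⇒ L₀ = BOD₅ / (1 − e^(−5×0.188))
= 70.1 / (1 − 0.3906) = 70.1 / 0.6094 = 115.0 mg/L.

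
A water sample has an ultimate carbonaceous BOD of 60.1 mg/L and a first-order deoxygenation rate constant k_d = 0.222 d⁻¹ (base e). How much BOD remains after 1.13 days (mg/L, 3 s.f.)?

L_t = L₀ e^(−k_d t) = 60.1 × e^(−0.222×1.13) = 60.1 × 0.7781 = 46.77 mg/L.

L ≈ 46.8 mg/L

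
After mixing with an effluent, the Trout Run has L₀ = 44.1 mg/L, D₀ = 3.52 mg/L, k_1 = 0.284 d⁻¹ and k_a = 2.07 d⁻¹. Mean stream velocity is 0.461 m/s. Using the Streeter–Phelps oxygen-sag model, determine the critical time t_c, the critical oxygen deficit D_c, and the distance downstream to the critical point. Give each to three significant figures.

t_c = [1/(k_a−k_1)] ln[(k_a/k_1)(1 − D₀(k_a−k_1)/(k_1 L₀))]
= [1/(2.07−0.284)] ln[(2.07/0.284)(1 − 3.52×1.786/(0.284×44.1))]
= (1/1.786) ln[7.289 × 0.4980] = 0.5599 × ln(3.630) = 0.5599 × 1.289 = 0.7219 d.
D_c = (k_1/k_a) L₀ e^(−k_1 t_c) = (0.284/2.07) × 44.1 × e^(−0.284×0.7219) = 0.1372 × 44.1 × 0.8146 = 4.929 mg/L.
x_c = v t_c = 0.461 m/s × 0.7219 d × 86400 s/d = 28750 m ≈ 28.8 km.

t_c ≈ 0.722 d; D_c ≈ 4.93 mg/L; x_c ≈ 28.8 km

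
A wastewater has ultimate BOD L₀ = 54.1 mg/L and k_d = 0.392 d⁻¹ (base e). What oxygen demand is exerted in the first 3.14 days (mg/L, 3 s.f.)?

y_t = L₀(1 − e^(−k_d t)) = 54.1 × (1 − e^(−0.392×3.14))
= 54.1 × (1 − 0.2920) = 54.1 × 0.7080 = 38.30 mg/L.

y ≈ 38.3 mg/L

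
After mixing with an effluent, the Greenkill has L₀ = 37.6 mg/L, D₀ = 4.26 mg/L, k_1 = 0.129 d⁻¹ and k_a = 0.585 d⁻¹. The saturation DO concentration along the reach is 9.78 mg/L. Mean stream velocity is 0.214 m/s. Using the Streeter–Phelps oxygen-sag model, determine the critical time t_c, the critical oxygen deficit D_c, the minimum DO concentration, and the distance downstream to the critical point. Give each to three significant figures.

With k_a/k_1 = 4.535 and 1 − D₀(k_a−k_1)/(k_1 L₀) = 0.5995,
t_c = ln(4.535 × 0.5995) / (0.585 − 0.129) = ln(2.719) / 0.4560 = 1.000/0.4560 = 2.193 d.
D_c = (k_1/k_a) L₀ e^(−k_1 t_c) = (0.129/0.585) × 37.6 × e^(−0.129×2.193) = 0.2205 × 37.6 × 0.7536 = 6.248 mg/L.
Minimum DO = C_s − D_c = 9.78 − 6.248 = 3.532 mg/L.
x_c = v t_c = 0.214 m/s × 2.193 d × 86400 s/d = 40550 m ≈ 40.6 km.

t_c ≈ 2.19 d; D_c ≈ 6.25 mg/L; min DO ≈ 3.53 mg/L; x_c ≈ 40.6 km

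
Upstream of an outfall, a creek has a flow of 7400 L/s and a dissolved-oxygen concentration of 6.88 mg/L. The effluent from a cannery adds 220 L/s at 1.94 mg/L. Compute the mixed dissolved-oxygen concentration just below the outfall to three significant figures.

Flow-weighted mixing: C = (Q_r C_r + Q_w C_w)/(Q_r + Q_w)
= (7400×6.88 + 220×1.94)/(7400 + 220) = 51340/7620 = 6.737 mg/L.

6.74 mg/L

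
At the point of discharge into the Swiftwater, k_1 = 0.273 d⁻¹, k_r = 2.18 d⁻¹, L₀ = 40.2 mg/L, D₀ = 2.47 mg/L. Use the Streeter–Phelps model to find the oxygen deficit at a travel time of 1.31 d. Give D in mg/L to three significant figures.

k_1 L₀/(k_r−k_1) = 0.273×40.2/(2.18−0.273) = 10.97/1.907 = 5.755 mg/L.
e^(−k_1 t) = e^(−0.273×1.310) = 0.6993; e^(−k_r t) = e^(−2.18×1.310) = 0.05751.
D = 5.755 × (0.6993 − 0.05751) + 2.47 × 0.05751 = 3.694 + 0.1420 = 3.836 mg/L.

D ≈ 3.84 mg/L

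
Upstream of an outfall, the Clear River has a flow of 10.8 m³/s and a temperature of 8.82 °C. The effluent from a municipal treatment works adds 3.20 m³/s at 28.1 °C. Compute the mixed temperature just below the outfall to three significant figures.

Flow-weighted mixing: C = (Q_r C_r + Q_w C_w)/(Q_r + Q_w)
= (10.8×8.82 + 3.20×28.1)/(10.8 + 3.20) = 185.2/14.00 = 13.23 °C.

13.2 °C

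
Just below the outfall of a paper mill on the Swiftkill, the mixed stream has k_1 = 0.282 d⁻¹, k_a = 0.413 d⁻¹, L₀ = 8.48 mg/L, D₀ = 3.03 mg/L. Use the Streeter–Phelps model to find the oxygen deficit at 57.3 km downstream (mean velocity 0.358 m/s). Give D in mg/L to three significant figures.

D ≈ 3.74 mg/L

Travel time t = x/v = 57.3 km / (0.358 m/s) = 57300 m / 0.358 m/s = 160100 s = 1.852 d.
k_1 L₀/(k_a−k_1) = 0.282×8.48/(0.413−0.282) = 2.391/0.1310 = 18.25 mg/L.
e^(−k_1 t) = e^(−0.282×1.852) = 0.5931; e^(−k_a t) = e^(−0.413×1.852) = 0.4653.
D = 18.25 × (0.5931 − 0.4653) + 3.03 × 0.4653 = 2.333 + 1.410 = 3.743 mg/L.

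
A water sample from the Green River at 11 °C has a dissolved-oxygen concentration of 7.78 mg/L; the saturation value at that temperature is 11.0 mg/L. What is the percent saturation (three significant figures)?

70.7 % saturation

% saturation = C/C_s × 100 = 7.78/11.0 × 100 = 70.7 %.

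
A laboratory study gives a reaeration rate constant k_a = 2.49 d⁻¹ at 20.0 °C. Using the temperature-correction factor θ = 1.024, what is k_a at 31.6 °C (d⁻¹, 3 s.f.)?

k_a(T₂) = k_a(T₁) · θ^(T₂−T₁) = 2.49 × 1.024^(31.6−20.0)
= 2.49 × 1.024^11.6 = 2.49 × 1.317 = 3.279 d⁻¹.

k_a ≈ 3.28 d⁻¹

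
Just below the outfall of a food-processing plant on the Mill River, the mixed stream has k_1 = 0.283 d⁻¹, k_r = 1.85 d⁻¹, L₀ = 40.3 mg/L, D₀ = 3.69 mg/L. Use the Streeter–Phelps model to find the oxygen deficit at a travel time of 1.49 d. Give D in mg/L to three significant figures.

D ≈ 4.55 mg/L

k_1 L₀/(k_r−k_1) = 0.283×40.3/(1.85−0.283) = 11.40/1.567 = 7.278 mg/L.
e^(−k_1 t) = e^(−0.283×1.490) = 0.6560; e^(−k_r t) = e^(−1.85×1.490) = 0.06351.
D = 7.278 × (0.6560 − 0.06351) + 3.69 × 0.06351 = 4.312 + 0.2344 = 4.546 mg/L.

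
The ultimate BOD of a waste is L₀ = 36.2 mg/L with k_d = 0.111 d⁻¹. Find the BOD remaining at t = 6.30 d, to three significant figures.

L_t = L₀ e^(−k_d t) = 36.2 × e^(−0.111×6.30) = 36.2 × 0.4969 = 17.99 mg/L.

L ≈ 18.0 mg/L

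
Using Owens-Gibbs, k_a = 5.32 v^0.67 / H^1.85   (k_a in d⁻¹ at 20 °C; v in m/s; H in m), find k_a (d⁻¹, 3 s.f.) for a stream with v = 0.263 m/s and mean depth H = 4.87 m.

k_a = 5.32 × 0.263^0.67 / 4.87^1.85 = 5.32 × 0.4087 / 18.70 = 0.1162 d⁻¹.

k_a ≈ 0.116 d⁻¹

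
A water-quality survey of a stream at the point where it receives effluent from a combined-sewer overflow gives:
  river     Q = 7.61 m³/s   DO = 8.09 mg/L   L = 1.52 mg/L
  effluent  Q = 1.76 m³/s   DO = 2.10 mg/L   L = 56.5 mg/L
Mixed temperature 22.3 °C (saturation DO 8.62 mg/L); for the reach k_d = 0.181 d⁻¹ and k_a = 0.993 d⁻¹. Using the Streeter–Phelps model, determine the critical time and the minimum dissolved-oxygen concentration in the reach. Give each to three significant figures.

t_c ≈ 0.883 d; minimum DO ≈ 6.78 mg/L

Mixed DO = (7.61×8.09 + 1.76×2.10)/(7.61+1.76) = 65.26/9.370 = 6.965 mg/L.
Mixed L₀ = (7.61×1.52 + 1.76×56.5)/(9.370) = 111.0/9.370 = 11.85 mg/L.
Initial deficit D₀ = C_s − DO₀ = 8.62 − 6.965 = 1.655 mg/L.
t_c = (1/0.8120) ln[(0.993/0.181)(1 − 1.655×0.8120/(0.181×11.85))] = 1.232 × ln(2.048) = 0.8827 d.
D_c = (0.181/0.993) × 11.85 × e^(−0.181×0.8827) = 0.1823 × 11.85 × 0.8523 = 1.841 mg/L.
Minimum DO = 8.62 − 1.841 = 6.779 mg/L.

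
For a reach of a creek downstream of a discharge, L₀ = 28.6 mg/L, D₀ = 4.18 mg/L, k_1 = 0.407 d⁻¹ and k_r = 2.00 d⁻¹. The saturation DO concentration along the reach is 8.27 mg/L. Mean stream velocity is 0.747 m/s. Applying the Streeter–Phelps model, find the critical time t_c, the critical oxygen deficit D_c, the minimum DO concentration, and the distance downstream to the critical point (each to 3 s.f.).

t_c = [1/(k_r−k_1)] ln[(k_r/k_1)(1 − D₀(k_r−k_1)/(k_1 L₀))]
= [1/(2.00−0.407)] ln[(2.00/0.407)(1 − 4.18×1.593/(0.407×28.6))]
= (1/1.593) ln[4.914 × 0.4280] = 0.6277 × ln(2.103) = 0.6277 × 0.7433 = 0.4666 d.
D_c = (k_1/k_r) L₀ e^(−k_1 t_c) = (0.407/2.00) × 28.6 × e^(−0.407×0.4666) = 0.2035 × 28.6 × 0.8270 = 4.813 mg/L.
Minimum DO = C_s − D_c = 8.27 − 4.813 = 3.457 mg/L.
x_c = v t_c = 0.747 m/s × 0.4666 d × 86400 s/d = 30120 m ≈ 30.1 km.

t_c ≈ 0.467 d; D_c ≈ 4.81 mg/L; min DO ≈ 3.46 mg/L; x_c ≈ 30.1 km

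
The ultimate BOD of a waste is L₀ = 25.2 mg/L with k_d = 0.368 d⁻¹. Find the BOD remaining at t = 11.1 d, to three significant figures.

L_t = L₀ e^(−k_d t) = 25.2 × e^(−0.368×11.1) = 25.2 × 0.01683 = 0.4240 mg/L.

L ≈ 0.424 mg/L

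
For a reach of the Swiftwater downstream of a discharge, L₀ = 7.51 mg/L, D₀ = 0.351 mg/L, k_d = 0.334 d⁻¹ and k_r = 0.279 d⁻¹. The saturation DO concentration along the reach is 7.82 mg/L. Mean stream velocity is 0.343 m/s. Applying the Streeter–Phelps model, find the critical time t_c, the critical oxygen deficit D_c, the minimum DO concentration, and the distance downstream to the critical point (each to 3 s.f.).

t_c ≈ 3.13 d; D_c ≈ 3.16 mg/L; min DO ≈ 4.66 mg/L; x_c ≈ 92.8 km

With k_r/k_d = 0.8353 and 1 − D₀(k_r−k_d)/(k_d L₀) = 1.008,
t_c = ln(0.8353 × 1.008) / (0.279 − 0.334) = ln(0.8418) / -0.05500 = -0.1723/-0.05500 = 3.132 d.
D_c = (k_d/k_r) L₀ e^(−k_d t_c) = (0.334/0.279) × 7.51 × e^(−0.334×3.132) = 1.197 × 7.51 × 0.3513 = 3.158 mg/L.
Minimum DO = C_s − D_c = 7.82 − 3.158 = 4.662 mg/L.
x_c = v t_c = 0.343 m/s × 3.132 d × 86400 s/d = 92820 m ≈ 92.8 km.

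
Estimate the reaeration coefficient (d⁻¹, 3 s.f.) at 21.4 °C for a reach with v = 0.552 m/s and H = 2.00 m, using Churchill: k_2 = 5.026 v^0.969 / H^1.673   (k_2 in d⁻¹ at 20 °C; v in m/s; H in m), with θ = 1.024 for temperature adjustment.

k_2 ≈ 0.916 d⁻¹

k_2(20) = 5.026 × 0.552^0.969 / 2.00^1.673 = 5.026 × 0.5623 / 3.189 = 0.8862 d⁻¹.
k_2(21.4) = 0.8862 × 1.024^(21.4−20) = 0.8862 × 1.034 = 0.9161 d⁻¹.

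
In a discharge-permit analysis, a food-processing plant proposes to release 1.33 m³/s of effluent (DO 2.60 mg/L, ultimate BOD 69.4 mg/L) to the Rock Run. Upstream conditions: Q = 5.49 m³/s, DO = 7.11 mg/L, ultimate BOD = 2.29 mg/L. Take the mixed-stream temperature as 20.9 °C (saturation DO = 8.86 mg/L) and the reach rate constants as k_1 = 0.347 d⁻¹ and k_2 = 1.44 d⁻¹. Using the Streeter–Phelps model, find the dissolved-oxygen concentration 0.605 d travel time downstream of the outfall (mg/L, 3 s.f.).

DO ≈ 5.85 mg/L

Mixed DO = (5.49×7.11 + 1.33×2.60)/(5.49+1.33) = 42.49/6.820 = 6.230 mg/L.
Mixed L₀ = (5.49×2.29 + 1.33×69.4)/(6.820) = 104.9/6.820 = 15.38 mg/L.
Initial deficit D₀ = C_s − DO₀ = 8.86 − 6.230 = 2.630 mg/L.
D(0.605) = [0.347×15.38/(1.44−0.347)](e^(−0.347×0.605) − e^(−1.44×0.605)) + 2.630 e^(−1.44×0.605)
= 4.882 × (0.8106 − 0.4184) + 2.630 × 0.4184 = 3.015 mg/L.
DO = 8.86 − 3.015 = 5.845 mg/L.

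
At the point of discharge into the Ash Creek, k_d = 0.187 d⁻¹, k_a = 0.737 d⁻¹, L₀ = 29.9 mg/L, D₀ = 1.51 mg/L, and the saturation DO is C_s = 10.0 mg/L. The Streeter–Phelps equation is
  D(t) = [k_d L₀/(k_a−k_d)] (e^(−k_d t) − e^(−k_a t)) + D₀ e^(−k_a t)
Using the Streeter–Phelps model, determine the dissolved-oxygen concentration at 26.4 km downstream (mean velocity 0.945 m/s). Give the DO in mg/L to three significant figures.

DO ≈ 7.25 mg/L

Travel time t = x/v = 26.4 km / (0.945 m/s) = 26400 m / 0.945 m/s = 27940 s = 0.3233 d.
k_d L₀/(k_a−k_d) = 0.187×29.9/(0.737−0.187) = 5.591/0.5500 = 10.17 mg/L.
e^(−k_d t) = e^(−0.187×0.3233) = 0.9413; e^(−k_a t) = e^(−0.737×0.3233) = 0.7880.
D = 10.17 × (0.9413 − 0.7880) + 1.51 × 0.7880 = 1.559 + 1.190 = 2.749 mg/L.
DO = C_s − D = 10.0 − 2.749 = 7.251 mg/L.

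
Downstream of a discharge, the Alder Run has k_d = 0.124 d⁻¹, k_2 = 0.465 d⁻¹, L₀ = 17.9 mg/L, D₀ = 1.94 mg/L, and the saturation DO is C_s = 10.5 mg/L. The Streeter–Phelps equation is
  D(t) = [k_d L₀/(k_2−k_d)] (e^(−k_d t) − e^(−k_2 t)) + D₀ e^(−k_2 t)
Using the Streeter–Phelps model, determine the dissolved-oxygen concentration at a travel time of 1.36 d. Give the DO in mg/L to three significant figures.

k_d L₀/(k_2−k_d) = 0.124×17.9/(0.465−0.124) = 2.220/0.3410 = 6.509 mg/L.
e^(−k_d t) = e^(−0.124×1.360) = 0.8448; e^(−k_2 t) = e^(−0.465×1.360) = 0.5313.
D = 6.509 × (0.8448 − 0.5313) + 1.94 × 0.5313 = 2.041 + 1.031 = 3.071 mg/L.
DO = C_s − D = 10.5 − 3.071 = 7.429 mg/L.

DO ≈ 7.43 mg/L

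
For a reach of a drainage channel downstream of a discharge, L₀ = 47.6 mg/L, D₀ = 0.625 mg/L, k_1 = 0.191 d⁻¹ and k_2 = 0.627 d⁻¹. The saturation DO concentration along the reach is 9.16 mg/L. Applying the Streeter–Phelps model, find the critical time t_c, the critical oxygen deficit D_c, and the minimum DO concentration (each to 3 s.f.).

t_c ≈ 2.66 d; D_c ≈ 8.73 mg/L; min DO ≈ 0.430 mg/L

With k_2/k_1 = 3.283 and 1 − D₀(k_2−k_1)/(k_1 L₀) = 0.9700,
t_c = ln(3.283 × 0.9700) / (0.627 − 0.191) = ln(3.184) / 0.4360 = 1.158/0.4360 = 2.657 d.
D_c = (k_1/k_2) L₀ e^(−k_1 t_c) = (0.191/0.627) × 47.6 × e^(−0.191×2.657) = 0.3046 × 47.6 × 0.6021 = 8.730 mg/L.
Minimum DO = C_s − D_c = 9.16 − 8.730 = 0.4300 mg/L.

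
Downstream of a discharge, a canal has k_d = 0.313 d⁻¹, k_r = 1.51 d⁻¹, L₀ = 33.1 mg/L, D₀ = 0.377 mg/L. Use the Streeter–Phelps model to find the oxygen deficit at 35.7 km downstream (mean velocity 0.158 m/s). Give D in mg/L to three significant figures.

Travel time t = x/v = 35.7 km / (0.158 m/s) = 35700 m / 0.158 m/s = 225900 s = 2.615 d.
k_d L₀/(k_r−k_d) = 0.313×33.1/(1.51−0.313) = 10.36/1.197 = 8.655 mg/L.
e^(−k_d t) = e^(−0.313×2.615) = 0.4411; e^(−k_r t) = e^(−1.51×2.615) = 0.01928.
D = 8.655 × (0.4411 − 0.01928) + 0.377 × 0.01928 = 3.651 + 0.007267 = 3.658 mg/L.

D ≈ 3.66 mg/L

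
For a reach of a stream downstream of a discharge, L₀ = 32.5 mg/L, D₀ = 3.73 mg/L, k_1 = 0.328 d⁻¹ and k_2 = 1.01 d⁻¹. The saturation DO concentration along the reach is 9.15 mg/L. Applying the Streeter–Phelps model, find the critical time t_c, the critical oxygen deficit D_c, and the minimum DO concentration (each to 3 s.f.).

At the critical point dD/dt = 0, so k_1 L₀ e^(−k_1 t) = k_2 D. Substituting D(t) from the Streeter–Phelps equation and solving for t gives
t_c = ln[(k_2/k_1)(1 − D₀(k_2−k_1)/(k_1 L₀))] / (k_2−k_1).
Here k_2−k_1 = 0.6820 d⁻¹ and 1 − D₀(k_2−k_1)/(k_1 L₀) = 1 − 3.73×0.6820/(0.328×32.5) = 0.7614, so
t_c = ln(3.079 × 0.7614) / 0.6820 = 0.8520 / 0.6820 = 1.249 d.
L(t_c) = L₀ e^(−k_1 t_c) = 32.5 × 0.6638 = 21.57 mg/L, and at the critical point k_2 D_c = k_1 L, so D_c = (0.328/1.01) × 21.57 = 7.006 mg/L.
Minimum DO = C_s − D_c = 9.15 − 7.006 = 2.144 mg/L.

t_c ≈ 1.25 d; D_c ≈ 7.01 mg/L; min DO ≈ 2.14 mg/L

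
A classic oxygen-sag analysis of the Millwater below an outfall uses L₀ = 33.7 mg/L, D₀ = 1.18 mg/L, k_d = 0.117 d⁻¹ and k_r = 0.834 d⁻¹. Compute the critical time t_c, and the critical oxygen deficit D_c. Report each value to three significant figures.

t_c ≈ 2.40 d; D_c ≈ 3.57 mg/L

At the critical point dD/dt = 0, so k_d L₀ e^(−k_d t) = k_r D. Substituting D(t) from the Streeter–Phelps equation and solving for t gives
t_c = ln[(k_r/k_d)(1 − D₀(k_r−k_d)/(k_d L₀))] / (k_r−k_d).
Here k_r−k_d = 0.7170 d⁻¹ and 1 − D₀(k_r−k_d)/(k_d L₀) = 1 − 1.18×0.7170/(0.117×33.7) = 0.7854, so
t_c = ln(7.128 × 0.7854) / 0.7170 = 1.723 / 0.7170 = 2.402 d.
D_c = (k_d/k_r) L₀ e^(−k_d t_c) = (0.117/0.834) × 33.7 × e^(−0.117×2.402) = 0.1403 × 33.7 × 0.7550 = 3.569 mg/L.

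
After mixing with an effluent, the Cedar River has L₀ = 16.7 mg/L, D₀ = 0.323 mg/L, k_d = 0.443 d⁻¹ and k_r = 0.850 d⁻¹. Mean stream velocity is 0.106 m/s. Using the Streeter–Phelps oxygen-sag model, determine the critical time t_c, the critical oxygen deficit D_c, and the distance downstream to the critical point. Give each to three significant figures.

t_c ≈ 1.56 d; D_c ≈ 4.37 mg/L; x_c ≈ 14.3 km

At the critical point dD/dt = 0, so k_d L₀ e^(−k_d t) = k_r D. Substituting D(t) from the Streeter–Phelps equation and solving for t gives
t_c = ln[(k_r/k_d)(1 − D₀(k_r−k_d)/(k_d L₀))] / (k_r−k_d).
Here k_r−k_d = 0.4070 d⁻¹ and 1 − D₀(k_r−k_d)/(k_d L₀) = 1 − 0.323×0.4070/(0.443×16.7) = 0.9822, so
t_c = ln(1.919 × 0.9822) / 0.4070 = 0.6337 / 0.4070 = 1.557 d.
D_c = (k_d/k_r) L₀ e^(−k_d t_c) = (0.443/0.850) × 16.7 × e^(−0.443×1.557) = 0.5212 × 16.7 × 0.5017 = 4.366 mg/L.
x_c = v t_c = 0.106 m/s × 1.557 d × 86400 s/d = 14260 m ≈ 14.3 km.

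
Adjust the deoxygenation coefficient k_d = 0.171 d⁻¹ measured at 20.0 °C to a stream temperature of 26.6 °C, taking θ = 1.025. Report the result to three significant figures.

k_d(T₂) = k_d(T₁) · θ^(T₂−T₁) = 0.171 × 1.025^(26.6−20.0)
= 0.171 × 1.025^6.60 = 0.171 × 1.177 = 0.2013 d⁻¹.

k_d ≈ 0.201 d⁻¹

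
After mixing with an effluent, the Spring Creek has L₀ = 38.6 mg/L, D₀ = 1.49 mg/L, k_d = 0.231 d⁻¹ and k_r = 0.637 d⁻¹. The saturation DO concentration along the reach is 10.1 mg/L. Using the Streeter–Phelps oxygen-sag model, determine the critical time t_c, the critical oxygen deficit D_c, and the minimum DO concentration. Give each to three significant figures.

t_c ≈ 2.33 d; D_c ≈ 8.18 mg/L; min DO ≈ 1.92 mg/L

With k_r/k_d = 2.758 and 1 − D₀(k_r−k_d)/(k_d L₀) = 0.9322,
t_c = ln(2.758 × 0.9322) / (0.637 − 0.231) = ln(2.570) / 0.4060 = 0.9441/0.4060 = 2.325 d.
D_c = (k_d/k_r) L₀ e^(−k_d t_c) = (0.231/0.637) × 38.6 × e^(−0.231×2.325) = 0.3626 × 38.6 × 0.5844 = 8.180 mg/L.
Minimum DO = C_s − D_c = 10.1 − 8.180 = 1.920 mg/L.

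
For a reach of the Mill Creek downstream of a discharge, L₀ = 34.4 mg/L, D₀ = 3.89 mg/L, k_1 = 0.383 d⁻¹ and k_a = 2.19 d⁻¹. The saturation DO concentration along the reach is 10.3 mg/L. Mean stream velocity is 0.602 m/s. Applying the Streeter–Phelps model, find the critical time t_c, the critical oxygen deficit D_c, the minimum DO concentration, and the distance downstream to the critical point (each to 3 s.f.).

t_c ≈ 0.543 d; D_c ≈ 4.89 mg/L; min DO ≈ 5.41 mg/L; x_c ≈ 28.2 km

With k_a/k_1 = 5.718 and 1 − D₀(k_a−k_1)/(k_1 L₀) = 0.4665,
t_c = ln(5.718 × 0.4665) / (2.19 − 0.383) = ln(2.667) / 1.807 = 0.9811/1.807 = 0.5429 d.
D_c = (k_1/k_a) L₀ e^(−k_1 t_c) = (0.383/2.19) × 34.4 × e^(−0.383×0.5429) = 0.1749 × 34.4 × 0.8123 = 4.887 mg/L.
Minimum DO = C_s − D_c = 10.3 − 4.887 = 5.413 mg/L.
x_c = v t_c = 0.602 m/s × 0.5429 d × 86400 s/d = 28240 m ≈ 28.2 km.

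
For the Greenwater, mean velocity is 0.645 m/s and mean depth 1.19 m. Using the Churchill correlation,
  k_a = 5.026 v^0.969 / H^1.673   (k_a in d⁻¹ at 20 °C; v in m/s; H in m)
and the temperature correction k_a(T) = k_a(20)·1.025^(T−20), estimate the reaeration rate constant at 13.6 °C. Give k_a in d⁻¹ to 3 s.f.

k_a(20) = 5.026 × 0.645^0.969 / 1.19^1.673 = 5.026 × 0.6538 / 1.338 = 2.456 d⁻¹.
k_a(13.6) = 2.456 × 1.025^(13.6−20) = 2.456 × 0.8538 = 2.097 d⁻¹.

k_a ≈ 2.10 d⁻¹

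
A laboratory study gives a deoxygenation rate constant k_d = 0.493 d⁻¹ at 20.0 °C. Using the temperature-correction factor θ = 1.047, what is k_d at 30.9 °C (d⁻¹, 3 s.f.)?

k_d(T₂) = k_d(T₁) · θ^(T₂−T₁) = 0.493 × 1.047^(30.9−20.0)
= 0.493 × 1.047^10.9 = 0.493 × 1.650 = 0.8133 d⁻¹.

k_d ≈ 0.813 d⁻¹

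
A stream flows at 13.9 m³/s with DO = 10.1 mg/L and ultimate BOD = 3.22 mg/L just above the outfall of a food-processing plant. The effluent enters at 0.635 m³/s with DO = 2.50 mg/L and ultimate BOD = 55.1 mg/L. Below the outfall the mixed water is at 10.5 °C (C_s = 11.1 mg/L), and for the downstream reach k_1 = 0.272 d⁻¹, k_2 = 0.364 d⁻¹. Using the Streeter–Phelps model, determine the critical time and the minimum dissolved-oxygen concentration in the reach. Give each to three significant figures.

Mixed DO = (13.9×10.1 + 0.635×2.50)/(13.9+0.635) = 142.0/14.54 = 9.768 mg/L.
Mixed L₀ = (13.9×3.22 + 0.635×55.1)/(14.54) = 79.75/14.54 = 5.487 mg/L.
Initial deficit D₀ = C_s − DO₀ = 11.1 − 9.768 = 1.332 mg/L.
t_c = (1/0.09200) ln[(0.364/0.272)(1 − 1.332×0.09200/(0.272×5.487))] = 10.87 × ln(1.228) = 2.236 d.
D_c = (0.272/0.364) × 5.487 × e^(−0.272×2.236) = 0.7473 × 5.487 × 0.5444 = 2.232 mg/L.
Minimum DO = 11.1 − 2.232 = 8.868 mg/L.

t_c ≈ 2.24 d; minimum DO ≈ 8.87 mg/L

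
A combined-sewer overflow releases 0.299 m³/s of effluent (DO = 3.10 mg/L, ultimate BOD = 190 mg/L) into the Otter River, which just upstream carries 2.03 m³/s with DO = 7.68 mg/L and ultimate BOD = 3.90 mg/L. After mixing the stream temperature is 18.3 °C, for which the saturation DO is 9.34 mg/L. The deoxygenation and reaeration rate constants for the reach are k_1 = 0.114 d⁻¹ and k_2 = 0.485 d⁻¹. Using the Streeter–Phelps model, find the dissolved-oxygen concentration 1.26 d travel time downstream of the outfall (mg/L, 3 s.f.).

Mixed DO = (2.03×7.68 + 0.299×3.10)/(2.03+0.299) = 16.52/2.329 = 7.092 mg/L.
Mixed L₀ = (2.03×3.90 + 0.299×190)/(2.329) = 64.73/2.329 = 27.79 mg/L.
Initial deficit D₀ = C_s − DO₀ = 9.34 − 7.092 = 2.248 mg/L.
D(1.26) = [0.114×27.79/(0.485−0.114)](e^(−0.114×1.26) − e^(−0.485×1.26)) + 2.248 e^(−0.485×1.26)
= 8.540 × (0.8662 − 0.5428) + 2.248 × 0.5428 = 3.982 mg/L.
DO = 9.34 − 3.982 = 5.358 mg/L.

DO ≈ 5.36 mg/L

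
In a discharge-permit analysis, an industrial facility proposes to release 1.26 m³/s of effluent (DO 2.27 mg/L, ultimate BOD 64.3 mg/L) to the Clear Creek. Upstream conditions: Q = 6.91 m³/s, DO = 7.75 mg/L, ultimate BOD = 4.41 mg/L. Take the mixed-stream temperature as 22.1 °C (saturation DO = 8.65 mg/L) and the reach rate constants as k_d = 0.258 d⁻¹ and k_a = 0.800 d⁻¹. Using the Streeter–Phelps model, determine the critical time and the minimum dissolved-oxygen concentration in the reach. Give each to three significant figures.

t_c ≈ 1.51 d; minimum DO ≈ 5.67 mg/L

Mixed DO = (6.91×7.75 + 1.26×2.27)/(6.91+1.26) = 56.41/8.170 = 6.905 mg/L.
Mixed L₀ = (6.91×4.41 + 1.26×64.3)/(8.170) = 111.5/8.170 = 13.65 mg/L.
Initial deficit D₀ = C_s − DO₀ = 8.65 − 6.905 = 1.745 mg/L.
t_c = (1/0.5420) ln[(0.800/0.258)(1 − 1.745×0.5420/(0.258×13.65))] = 1.845 × ln(2.268) = 1.511 d.
D_c = (0.258/0.800) × 13.65 × e^(−0.258×1.511) = 0.3225 × 13.65 × 0.6772 = 2.980 mg/L.
Minimum DO = 8.65 − 2.980 = 5.670 mg/L.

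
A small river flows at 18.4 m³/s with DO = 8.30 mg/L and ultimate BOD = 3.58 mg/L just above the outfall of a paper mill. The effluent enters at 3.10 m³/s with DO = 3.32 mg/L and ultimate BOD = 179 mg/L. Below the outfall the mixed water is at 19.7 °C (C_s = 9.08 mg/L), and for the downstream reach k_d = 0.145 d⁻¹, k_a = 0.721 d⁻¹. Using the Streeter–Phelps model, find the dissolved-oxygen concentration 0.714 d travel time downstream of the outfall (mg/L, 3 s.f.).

DO ≈ 5.97 mg/L

Mixed DO = (18.4×8.30 + 3.10×3.32)/(18.4+3.10) = 163.0/21.50 = 7.582 mg/L.
Mixed L₀ = (18.4×3.58 + 3.10×179)/(21.50) = 620.8/21.50 = 28.87 mg/L.
Initial deficit D₀ = C_s − DO₀ = 9.08 − 7.582 = 1.498 mg/L.
D(0.714) = [0.145×28.87/(0.721−0.145)](e^(−0.145×0.714) − e^(−0.721×0.714)) + 1.498 e^(−0.721×0.714)
= 7.268 × (0.9016 − 0.5976) + 1.498 × 0.5976 = 3.105 mg/L.
DO = 9.08 − 3.105 = 5.975 mg/L.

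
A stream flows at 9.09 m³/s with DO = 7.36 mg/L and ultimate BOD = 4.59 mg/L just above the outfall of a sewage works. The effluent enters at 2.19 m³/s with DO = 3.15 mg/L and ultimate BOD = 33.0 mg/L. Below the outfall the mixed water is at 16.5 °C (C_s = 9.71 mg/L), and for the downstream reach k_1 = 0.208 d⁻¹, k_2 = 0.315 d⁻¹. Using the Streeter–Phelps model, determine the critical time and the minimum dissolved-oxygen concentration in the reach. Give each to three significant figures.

t_c ≈ 2.24 d; minimum DO ≈ 5.52 mg/L

Mixed DO = (9.09×7.36 + 2.19×3.15)/(9.09+2.19) = 73.80/11.28 = 6.543 mg/L.
Mixed L₀ = (9.09×4.59 + 2.19×33.0)/(11.28) = 114.0/11.28 = 10.11 mg/L.
Initial deficit D₀ = C_s − DO₀ = 9.71 − 6.543 = 3.167 mg/L.
t_c = (1/0.1070) ln[(0.315/0.208)(1 − 3.167×0.1070/(0.208×10.11))] = 9.346 × ln(1.270) = 2.236 d.
D_c = (0.208/0.315) × 10.11 × e^(−0.208×2.236) = 0.6603 × 10.11 × 0.6281 = 4.191 mg/L.
Minimum DO = 9.71 − 4.191 = 5.519 mg/L.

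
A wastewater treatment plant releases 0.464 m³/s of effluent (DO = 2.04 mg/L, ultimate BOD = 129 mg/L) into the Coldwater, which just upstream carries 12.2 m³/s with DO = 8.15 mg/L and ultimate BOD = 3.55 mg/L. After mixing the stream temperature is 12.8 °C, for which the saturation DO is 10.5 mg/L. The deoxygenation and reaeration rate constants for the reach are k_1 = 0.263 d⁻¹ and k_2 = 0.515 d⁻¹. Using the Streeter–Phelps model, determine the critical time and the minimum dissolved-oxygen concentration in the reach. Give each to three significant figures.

Mixed DO = (12.2×8.15 + 0.464×2.04)/(12.2+0.464) = 100.4/12.66 = 7.926 mg/L.
Mixed L₀ = (12.2×3.55 + 0.464×129)/(12.66) = 103.2/12.66 = 8.146 mg/L.
Initial deficit D₀ = C_s − DO₀ = 10.5 − 7.926 = 2.574 mg/L.
t_c = (1/0.2520) ln[(0.515/0.263)(1 − 2.574×0.2520/(0.263×8.146))] = 3.968 × ln(1.365) = 1.236 d.
D_c = (0.263/0.515) × 8.146 × e^(−0.263×1.236) = 0.5107 × 8.146 × 0.7225 = 3.006 mg/L.
Minimum DO = 10.5 − 3.006 = 7.494 mg/L.

t_c ≈ 1.24 d; minimum DO ≈ 7.49 mg/L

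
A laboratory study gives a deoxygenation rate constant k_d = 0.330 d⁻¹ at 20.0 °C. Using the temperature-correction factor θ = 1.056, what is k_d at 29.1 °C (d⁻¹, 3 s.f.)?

k_d(T₂) = k_d(T₁) · θ^(T₂−T₁) = 0.330 × 1.056^(29.1−20.0)
= 0.330 × 1.056^9.10 = 0.330 × 1.642 = 0.5418 d⁻¹.

k_d ≈ 0.542 d⁻¹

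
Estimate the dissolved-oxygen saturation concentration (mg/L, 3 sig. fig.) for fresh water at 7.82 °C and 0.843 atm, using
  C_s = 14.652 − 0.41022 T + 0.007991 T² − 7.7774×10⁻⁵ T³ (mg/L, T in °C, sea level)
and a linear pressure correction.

C_s ≈ 10.0 mg/L

At sea level: C_s = 14.652 − 0.41022×7.82 + 0.007991×7.82² − 7.7774×10⁻⁵×7.82³ = 11.90 mg/L.
Pressure correction: C_s' = 11.90 × 0.843 = 10.03 mg/L.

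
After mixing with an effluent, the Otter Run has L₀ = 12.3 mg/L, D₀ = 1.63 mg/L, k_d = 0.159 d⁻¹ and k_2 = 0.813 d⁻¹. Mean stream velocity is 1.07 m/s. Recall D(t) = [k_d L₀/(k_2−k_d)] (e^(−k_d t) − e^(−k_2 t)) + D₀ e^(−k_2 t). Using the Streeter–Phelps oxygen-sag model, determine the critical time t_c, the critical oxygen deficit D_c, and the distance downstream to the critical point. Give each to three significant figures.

t_c = [1/(k_2−k_d)] ln[(k_2/k_d)(1 − D₀(k_2−k_d)/(k_d L₀))]
= [1/(0.813−0.159)] ln[(0.813/0.159)(1 − 1.63×0.6540/(0.159×12.3))]
= (1/0.6540) ln[5.113 × 0.4549] = 1.529 × ln(2.326) = 1.529 × 0.8442 = 1.291 d.
D_c = (k_d/k_2) L₀ e^(−k_d t_c) = (0.159/0.813) × 12.3 × e^(−0.159×1.291) = 0.1956 × 12.3 × 0.8145 = 1.959 mg/L.
x_c = v t_c = 1.07 m/s × 1.291 d × 86400 s/d = 119300 m ≈ 119 km.

t_c ≈ 1.29 d; D_c ≈ 1.96 mg/L; x_c ≈ 119 km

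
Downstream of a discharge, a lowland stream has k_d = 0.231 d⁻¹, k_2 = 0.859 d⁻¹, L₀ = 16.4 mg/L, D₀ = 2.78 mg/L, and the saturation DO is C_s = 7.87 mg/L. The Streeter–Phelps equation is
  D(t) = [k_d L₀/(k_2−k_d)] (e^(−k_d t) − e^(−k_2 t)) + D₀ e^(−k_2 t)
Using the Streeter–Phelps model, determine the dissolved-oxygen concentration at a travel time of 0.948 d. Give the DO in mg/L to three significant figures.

DO ≈ 4.46 mg/L

k_d L₀/(k_2−k_d) = 0.231×16.4/(0.859−0.231) = 3.788/0.6280 = 6.032 mg/L.
e^(−k_d t) = e^(−0.231×0.9480) = 0.8033; e^(−k_2 t) = e^(−0.859×0.9480) = 0.4429.
D = 6.032 × (0.8033 − 0.4429) + 2.78 × 0.4429 = 2.174 + 1.231 = 3.405 mg/L.
DO = C_s − D = 7.87 − 3.405 = 4.465 mg/L.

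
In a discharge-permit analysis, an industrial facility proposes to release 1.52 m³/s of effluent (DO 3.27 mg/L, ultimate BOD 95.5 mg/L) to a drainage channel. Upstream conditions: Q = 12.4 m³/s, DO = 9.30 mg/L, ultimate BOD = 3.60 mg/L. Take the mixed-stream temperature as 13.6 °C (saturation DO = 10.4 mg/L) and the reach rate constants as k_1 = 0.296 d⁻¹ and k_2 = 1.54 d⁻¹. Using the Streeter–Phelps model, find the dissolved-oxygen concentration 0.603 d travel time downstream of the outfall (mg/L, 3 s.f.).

Mixed DO = (12.4×9.30 + 1.52×3.27)/(12.4+1.52) = 120.3/13.92 = 8.642 mg/L.
Mixed L₀ = (12.4×3.60 + 1.52×95.5)/(13.92) = 189.8/13.92 = 13.64 mg/L.
Initial deficit D₀ = C_s − DO₀ = 10.4 − 8.642 = 1.758 mg/L.
D(0.603) = [0.296×13.64/(1.54−0.296)](e^(−0.296×0.603) − e^(−1.54×0.603)) + 1.758 e^(−1.54×0.603)
= 3.244 × (0.8365 − 0.3951) + 1.758 × 0.3951 = 2.127 mg/L.
DO = 10.4 − 2.127 = 8.273 mg/L.

DO ≈ 8.27 mg/L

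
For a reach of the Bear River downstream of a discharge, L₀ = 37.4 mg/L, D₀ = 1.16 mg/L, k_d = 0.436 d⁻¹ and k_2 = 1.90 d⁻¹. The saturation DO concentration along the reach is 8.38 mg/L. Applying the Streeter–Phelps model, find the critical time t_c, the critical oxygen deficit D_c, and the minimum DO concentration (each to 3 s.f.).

At the critical point dD/dt = 0, so k_d L₀ e^(−k_d t) = k_2 D. Substituting D(t) from the Streeter–Phelps equation and solving for t gives
t_c = ln[(k_2/k_d)(1 − D₀(k_2−k_d)/(k_d L₀))] / (k_2−k_d).
Here k_2−k_d = 1.464 d⁻¹ and 1 − D₀(k_2−k_d)/(k_d L₀) = 1 − 1.16×1.464/(0.436×37.4) = 0.8959, so
t_c = ln(4.358 × 0.8959) / 1.464 = 1.362 / 1.464 = 0.9303 d.
D_c = (k_d/k_2) L₀ e^(−k_d t_c) = (0.436/1.90) × 37.4 × e^(−0.436×0.9303) = 0.2295 × 37.4 × 0.6666 = 5.721 mg/L.
Minimum DO = C_s − D_c = 8.38 − 5.721 = 2.659 mg/L.

t_c ≈ 0.930 d; D_c ≈ 5.72 mg/L; min DO ≈ 2.66 mg/L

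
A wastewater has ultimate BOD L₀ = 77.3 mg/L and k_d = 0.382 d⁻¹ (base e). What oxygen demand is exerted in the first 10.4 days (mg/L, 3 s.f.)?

y_t = L₀(1 − e^(−k_d t)) = 77.3 × (1 − e^(−0.382×10.4))
= 77.3 × (1 − 0.01882) = 77.3 × 0.9812 = 75.85 mg/L.

y ≈ 75.8 mg/L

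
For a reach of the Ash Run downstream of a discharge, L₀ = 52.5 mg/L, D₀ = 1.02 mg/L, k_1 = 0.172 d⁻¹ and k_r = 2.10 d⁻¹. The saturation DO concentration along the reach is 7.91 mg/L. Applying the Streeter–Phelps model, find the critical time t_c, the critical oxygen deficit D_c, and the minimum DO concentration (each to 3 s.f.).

At the critical point dD/dt = 0, so k_1 L₀ e^(−k_1 t) = k_r D. Substituting D(t) from the Streeter–Phelps equation and solving for t gives
t_c = ln[(k_r/k_1)(1 − D₀(k_r−k_1)/(k_1 L₀))] / (k_r−k_1).
Here k_r−k_1 = 1.928 d⁻¹ and 1 − D₀(k_r−k_1)/(k_1 L₀) = 1 − 1.02×1.928/(0.172×52.5) = 0.7822, so
t_c = ln(12.21 × 0.7822) / 1.928 = 2.257 / 1.928 = 1.170 d.
L(t_c) = L₀ e^(−k_1 t_c) = 52.5 × 0.8177 = 42.93 mg/L, and at the critical point k_r D_c = k_1 L, so D_c = (0.172/2.10) × 42.93 = 3.516 mg/L.
Minimum DO = C_s − D_c = 7.91 − 3.516 = 4.394 mg/L.

t_c ≈ 1.17 d; D_c ≈ 3.52 mg/L; min DO ≈ 4.39 mg/L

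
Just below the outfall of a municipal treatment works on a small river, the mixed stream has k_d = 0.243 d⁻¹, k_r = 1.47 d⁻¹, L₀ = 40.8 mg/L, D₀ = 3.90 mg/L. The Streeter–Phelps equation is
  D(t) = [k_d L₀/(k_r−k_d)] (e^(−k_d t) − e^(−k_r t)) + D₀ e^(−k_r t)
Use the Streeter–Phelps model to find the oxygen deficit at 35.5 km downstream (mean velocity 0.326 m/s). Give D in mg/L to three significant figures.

D ≈ 5.29 mg/L

Travel time t = x/v = 35.5 km / (0.326 m/s) = 35500 m / 0.326 m/s = 108900 s = 1.260 d.
k_d L₀/(k_r−k_d) = 0.243×40.8/(1.47−0.243) = 9.914/1.227 = 8.080 mg/L.
e^(−k_d t) = e^(−0.243×1.260) = 0.7362; e^(−k_r t) = e^(−1.47×1.260) = 0.1568.
D = 8.080 × (0.7362 − 0.1568) + 3.90 × 0.1568 = 4.682 + 0.6115 = 5.293 mg/L.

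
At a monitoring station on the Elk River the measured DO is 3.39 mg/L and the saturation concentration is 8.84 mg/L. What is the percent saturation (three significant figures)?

% saturation = C/C_s × 100 = 3.39/8.84 × 100 = 38.3 %.

38.3 % saturation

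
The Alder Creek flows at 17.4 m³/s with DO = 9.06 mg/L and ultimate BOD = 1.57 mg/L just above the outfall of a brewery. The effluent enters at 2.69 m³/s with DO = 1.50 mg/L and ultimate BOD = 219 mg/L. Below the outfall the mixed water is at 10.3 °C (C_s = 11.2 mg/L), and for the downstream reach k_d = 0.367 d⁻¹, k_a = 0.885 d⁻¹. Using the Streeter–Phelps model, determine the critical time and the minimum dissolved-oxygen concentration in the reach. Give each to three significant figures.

Mixed DO = (17.4×9.06 + 2.69×1.50)/(17.4+2.69) = 161.7/20.09 = 8.048 mg/L.
Mixed L₀ = (17.4×1.57 + 2.69×219)/(20.09) = 616.4/20.09 = 30.68 mg/L.
Initial deficit D₀ = C_s − DO₀ = 11.2 − 8.048 = 3.152 mg/L.
t_c = (1/0.5180) ln[(0.885/0.367)(1 − 3.152×0.5180/(0.367×30.68))] = 1.931 × ln(2.062) = 1.397 d.
D_c = (0.367/0.885) × 30.68 × e^(−0.367×1.397) = 0.4147 × 30.68 × 0.5989 = 7.621 mg/L.
Minimum DO = 11.2 − 7.621 = 3.579 mg/L.

t_c ≈ 1.40 d; minimum DO ≈ 3.58 mg/L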